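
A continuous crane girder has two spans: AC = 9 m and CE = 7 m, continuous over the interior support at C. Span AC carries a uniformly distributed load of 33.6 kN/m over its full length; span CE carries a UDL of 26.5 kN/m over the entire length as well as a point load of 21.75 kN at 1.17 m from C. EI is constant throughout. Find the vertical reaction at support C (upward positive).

Take M_C as the redundant. Released structure: two simple spans AC and CE with a hinge at C.
Rotations at C on the released spans (each span's end-slope, ×1/EI):
  span AC: UDL 33.6: wL³/(24EI) = 1021/EI
  span CE: UDL 26.5: wL³/(24EI) = 378.7/EI
  span CE: point load 21.75 at a = 1.17: Pab(L + b)/(6LEI) = 45.32/EI
  relative rotation θ_0 = (1021 + 424)/EI = 1445/EI
A unit hogging moment at C produces rotation L₁/(3EI) + L₂/(3EI) = 5.333/EI.
Compatibility: M_C·(L₁+L₂)/(3EI) = θ_0, giving M_C = 270.9 kN·m (hogging).
Span AC, ΣM about A with M_C applied at C: R_C^{AC}·9 = 1361 + 270.9, so R_C^{AC} = 181.3 kN and R_A = 302.4 − 181.3 = 121.1 kN.
Span CE, ΣM about E: R_C^{CE}·7 = 776.1 + 270.9, so R_C^{CE} = 149.6 kN and R_E = 207.2 − 149.6 = 57.69 kN.
R_C = 181.3 + 149.6 = 330.9 kN.

R_C = 330.9 kN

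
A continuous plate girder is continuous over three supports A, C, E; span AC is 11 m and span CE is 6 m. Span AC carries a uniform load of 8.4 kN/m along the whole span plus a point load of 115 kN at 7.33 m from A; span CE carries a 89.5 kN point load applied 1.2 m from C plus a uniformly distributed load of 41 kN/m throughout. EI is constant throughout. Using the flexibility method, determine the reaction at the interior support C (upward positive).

Insert a hinge at C; M_C is the redundant, and each span becomes simply supported.
End slopes at the hinge C, treating each span as simply supported:
  span AC: UDL 8.4: wL³/(24EI) = 465.9/EI
  span AC: point load 115 at a = 7.33: Pab(L + a)/(6LEI) = 859.2/EI
  span CE: point load 89.5 at a = 1.2: Pab(L + b)/(6LEI) = 154.7/EI
  span CE: UDL 41: wL³/(24EI) = 369/EI
  relative rotation θ_0 = (1325 + 523.7)/EI = 1849/EI
A unit hogging moment at C produces rotation L₁/(3EI) + L₂/(3EI) = 5.667/EI.
Slope continuity at C: θ_0 = M_C·5.667/EI, so M_C = 1849/5.667 = 326.2 kN·m (hogging).
Span AC, ΣM about A with M_C applied at C: R_C^{AC}·11 = 1351 + 326.2, so R_C^{AC} = 152.5 kN and R_A = 207.4 − 152.5 = 54.91 kN.
Span CE, ΣM about E: R_C^{CE}·6 = 1168 + 326.2, so R_C^{CE} = 249 kN and R_E = 335.5 − 249 = 86.53 kN.
R_C = 152.5 + 249 = 401.5 kN.

R_C = 401.5 kN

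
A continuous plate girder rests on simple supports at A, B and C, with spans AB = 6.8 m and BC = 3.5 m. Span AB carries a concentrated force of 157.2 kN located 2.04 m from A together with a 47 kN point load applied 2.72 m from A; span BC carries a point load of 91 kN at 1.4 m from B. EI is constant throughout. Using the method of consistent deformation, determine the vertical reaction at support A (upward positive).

Release continuity at B by inserting a hinge; the redundant is the internal moment M_B. The primary structure is two simply-supported spans AB and BC.
End slopes at the hinge B, treating each span as simply supported:
  span AB: point load 157.2 at a = 2.04: Pab(L + a)/(6LEI) = 330.7/EI
  span AB: point load 47 at a = 2.72: Pab(L + a)/(6LEI) = 121.7/EI
  span BC: point load 91 at a = 1.4: Pab(L + b)/(6LEI) = 71.34/EI
  relative rotation θ_0 = (452.4 + 71.34)/EI = 523.8/EI
A unit hogging moment at B produces rotation L₁/(3EI) + L₂/(3EI) = 3.433/EI.
Compatibility: M_B·(L₁+L₂)/(3EI) = θ_0, giving M_B = 152.6 kN·m (hogging).
Span AB, ΣM about A with M_B applied at B: R_B^{AB}·6.8 = 448.5 + 152.6, so R_B^{AB} = 88.4 kN and R_A = 204.2 − 88.4 = 115.8 kN.

R_A = 115.8 kN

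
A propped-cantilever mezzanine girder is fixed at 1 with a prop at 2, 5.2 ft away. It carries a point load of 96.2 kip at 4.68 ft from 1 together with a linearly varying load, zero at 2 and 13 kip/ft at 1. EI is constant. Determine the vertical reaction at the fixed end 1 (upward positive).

Release the roller at 2. Primary structure: cantilever fixed at 1.
Free-end deflection of the primary structure under the applied loading (downward +):
  point load 96.2 at a = 4.68: Pa²(3L − a)/(6EI) = 3835/EI
  triangular load, peak 13 at the fixed end: w₀L⁴/(30EI) = 316.8/EI
  δ_0 = 4152/EI
Flexibility coefficient — unit upward force at 2: δ_{22} = L³/(3EI) = 46.87/EI.
Compatibility at 2: δ_0 − R_2·δ_{22} = 0, so R_2 = 4152/46.87 = 88.58 kip.
Vertical equilibrium: R_1 = ΣP − R_2 = 130 − 88.58 = 41.42 kip.

R_1 = 41.42 kip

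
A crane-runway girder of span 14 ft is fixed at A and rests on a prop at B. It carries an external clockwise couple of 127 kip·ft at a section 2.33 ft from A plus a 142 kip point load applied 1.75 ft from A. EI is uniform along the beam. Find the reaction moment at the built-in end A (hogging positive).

M_A = 272.7 kip·ft

Remove the prop at B; the released (primary) structure is a cantilever built in at A.
Primary-structure tip deflection at B by superposition:
  clockwise couple 127 at a = 2.33: M₀a(2L − a)/(2EI) = 3798/EI
  point load 142 at a = 1.75: Pa²(3L − a)/(6EI) = 2917/EI
  δ_0 = 6715/EI
Flexibility coefficient — unit upward force at B: δ_{BB} = L³/(3EI) = 914.7/EI.
The prop prevents deflection at B: R_B = δ_0/δ_{BB} = 6715/914.7 = 7.342 kip.
Moment equilibrium about A: M_A = Σ(load moments about A) − R_B·L = 375.5 − 7.342×14 = 272.7 kip·ft.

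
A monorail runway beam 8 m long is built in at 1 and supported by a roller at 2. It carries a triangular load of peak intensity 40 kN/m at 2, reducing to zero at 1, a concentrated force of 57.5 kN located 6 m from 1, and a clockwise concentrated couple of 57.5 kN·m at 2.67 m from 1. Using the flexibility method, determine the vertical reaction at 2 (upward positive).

Remove the prop at 2; the released (primary) structure is a cantilever built in at 1.
Downward deflection at the released point 2 due to the loads:
  triangular load, peak 40 at the free end: 11w₀L⁴/(120EI) = 15019/EI
  point load 57.5 at a = 6: Pa²(3L − a)/(6EI) = 6210/EI
  clockwise couple 57.5 at a = 2.67: M₀a(2L − a)/(2EI) = 1023/EI
  δ_0 = 22252/EI
Tip deflection under a unit load at 2: L³/(3EI) = 170.7/EI.
The prop prevents deflection at 2: R_2 = δ_0/δ_{22} = 22252/170.7 = 130.4 kN.

R_2 = 130.4 kN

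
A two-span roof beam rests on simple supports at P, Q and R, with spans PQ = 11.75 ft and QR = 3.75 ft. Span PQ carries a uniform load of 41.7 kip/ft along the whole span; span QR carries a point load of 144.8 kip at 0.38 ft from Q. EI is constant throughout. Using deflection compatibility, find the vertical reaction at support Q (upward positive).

Insert a hinge at Q; M_Q is the redundant, and each span becomes simply supported.
Discontinuity in slope at Q on the released structure — sum the simple-span end rotations:
  span PQ: UDL 41.7: wL³/(24EI) = 2819/EI
  span QR: point load 144.8 at a = 0.38: Pab(L + b)/(6LEI) = 58.68/EI
  relative rotation θ_0 = (2819 + 58.68)/EI = 2877/EI
A unit hogging moment at Q produces rotation L₁/(3EI) + L₂/(3EI) = 5.167/EI.
Slope continuity at Q: θ_0 = M_Q·5.167/EI, so M_Q = 2877/5.167 = 556.9 kip·ft (hogging).
Span PQ, ΣM about P with M_Q applied at Q: R_Q^{PQ}·11.75 = 2879 + 556.9, so R_Q^{PQ} = 292.4 kip and R_P = 490 − 292.4 = 197.6 kip.
Span QR, ΣM about R: R_Q^{QR}·3.75 = 488 + 556.9, so R_Q^{QR} = 278.6 kip and R_R = 144.8 − 278.6 = -133.8 kip.
R_Q = 292.4 + 278.6 = 571 kip.

R_Q = 571 kip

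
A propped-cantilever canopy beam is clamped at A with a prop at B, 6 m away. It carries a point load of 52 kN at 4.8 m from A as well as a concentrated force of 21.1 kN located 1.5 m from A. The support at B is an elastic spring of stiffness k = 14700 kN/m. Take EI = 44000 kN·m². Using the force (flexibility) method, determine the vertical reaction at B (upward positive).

R_B = 36.89 kN

Take the reaction at B as the redundant and release it; the primary structure is a cantilever fixed at A.
Deflection at B on the released cantilever, summing each load's contribution:
  point load 52 at a = 4.8: Pa²(3L − a)/(6EI) = 2636/EI
  point load 21.1 at a = 1.5: Pa²(3L − a)/(6EI) = 130.6/EI
  δ_0 = 2766/EI
Flexibility coefficient — unit upward force at B: δ_{BB} = L³/(3EI) = 72/EI.
With EI = 44000 kN·m²: δ_0 = 0.062871 m and δ_{BB} = 0.001636 m/kN.
Compatibility — the spring shortens by R_B/k under the reaction it provides: δ_0 − R_B·δ_{BB} = R_B/k. With 1/k = 0.000068 m/kN, R_B = δ_0 / (δ_{BB} + 1/k) = 0.062871 / (0.001636 + 0.000068) = 36.89 kN.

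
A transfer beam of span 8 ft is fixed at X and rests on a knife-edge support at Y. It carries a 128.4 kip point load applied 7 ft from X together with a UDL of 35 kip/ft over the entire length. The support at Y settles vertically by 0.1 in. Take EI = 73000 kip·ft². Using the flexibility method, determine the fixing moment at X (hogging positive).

Choose R_Y as the redundant. The primary structure is the cantilever fixed at X.
Free-end deflection of the primary structure under the applied loading (downward +):
  point load 128.4 at a = 7: Pa²(3L − a)/(6EI) = 17826/EI
  UDL 35: wL⁴/(8EI) = 17920/EI
  δ_0 = 35746/EI
Flexibility coefficient — unit upward force at Y: δ_{YY} = L³/(3EI) = 170.7/EI.
With EI = 73000 kip·ft²: δ_0 = 0.48967 ft and δ_{YY} = 0.002338 ft/kip.
Compatibility — the beam at Y must follow the support down by 0.008333 ft: δ_0 − R_Y·δ_{YY} = 0.008333, so R_Y = (0.48967 − 0.008333)/0.002338 = 205.9 kip.
Moment equilibrium about X: M_X = Σ(load moments about X) − R_Y·L = 2019 − 205.9×8 = 371.7 kip·ft.

M_X = 371.7 kip·ft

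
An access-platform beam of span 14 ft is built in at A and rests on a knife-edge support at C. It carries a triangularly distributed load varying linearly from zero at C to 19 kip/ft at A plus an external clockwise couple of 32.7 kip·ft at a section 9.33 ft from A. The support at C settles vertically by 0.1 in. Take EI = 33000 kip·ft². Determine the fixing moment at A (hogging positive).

Take the reaction at C as the redundant and release it; the primary structure is a cantilever fixed at A.
Downward deflection at the released point C due to the loads:
  triangular load, peak 19 at the fixed end: w₀L⁴/(30EI) = 24330/EI
  clockwise couple 32.7 at a = 9.33: M₀a(2L − a)/(2EI) = 2848/EI
  δ_0 = 27178/EI
Flexibility coefficient — unit upward force at C: δ_{CC} = L³/(3EI) = 914.7/EI.
With EI = 33000 kip·ft²: δ_0 = 0.82358 ft and δ_{CC} = 0.027717 ft/kip.
Compatibility — the beam at C must follow the support down by 0.008333 ft: δ_0 − R_C·δ_{CC} = 0.008333, so R_C = (0.82358 − 0.008333)/0.027717 = 29.41 kip.
Moment equilibrium about A: M_A = Σ(load moments about A) − R_C·L = 653.4 − 29.41×14 = 241.6 kip·ft.

M_A = 241.6 kip·ft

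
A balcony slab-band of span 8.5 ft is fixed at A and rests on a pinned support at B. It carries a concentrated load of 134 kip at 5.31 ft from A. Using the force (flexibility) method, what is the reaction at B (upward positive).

Release the roller at B. Primary structure: cantilever fixed at A.
Primary-structure tip deflection at B by superposition:
  point load 134 at a = 5.31: Pa²(3L − a)/(6EI) = 12714/EI
Flexibility coefficient — unit upward force at B: δ_{BB} = L³/(3EI) = 204.7/EI.
The prop prevents deflection at B: R_B = δ_0/δ_{BB} = 12714/204.7 = 62.11 kip.

R_B = 62.11 kip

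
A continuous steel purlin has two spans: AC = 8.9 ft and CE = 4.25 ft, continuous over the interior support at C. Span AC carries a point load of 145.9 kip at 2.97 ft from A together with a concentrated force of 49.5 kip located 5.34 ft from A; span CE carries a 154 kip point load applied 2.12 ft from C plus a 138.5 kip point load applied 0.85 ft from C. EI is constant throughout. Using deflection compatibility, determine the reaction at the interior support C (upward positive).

Take M_C as the redundant. Released structure: two simple spans AC and CE with a hinge at C.
Rotations at C on the released spans (each span's end-slope, ×1/EI):
  span AC: point load 145.9 at a = 2.97: Pab(L + a)/(6LEI) = 571.2/EI
  span AC: point load 49.5 at a = 5.34: Pab(L + a)/(6LEI) = 250.9/EI
  span CE: point load 154 at a = 2.12: Pab(L + b)/(6LEI) = 174/EI
  span CE: point load 138.5 at a = 0.85: Pab(L + b)/(6LEI) = 120.1/EI
  relative rotation θ_0 = (822.1 + 294.1)/EI = 1116/EI
A unit hogging moment at C produces rotation L₁/(3EI) + L₂/(3EI) = 4.383/EI.
Slope continuity at C: θ_0 = M_C·4.383/EI, so M_C = 1116/4.383 = 254.6 kip·ft (hogging).
Span AC, ΣM about A with M_C applied at C: R_C^{AC}·8.9 = 697.7 + 254.6, so R_C^{AC} = 107 kip and R_A = 195.4 − 107 = 88.4 kip.
Span CE, ΣM about E: R_C^{CE}·4.25 = 798.9 + 254.6, so R_C^{CE} = 247.9 kip and R_E = 292.5 − 247.9 = 44.6 kip.
R_C = 107 + 247.9 = 354.9 kip.

R_C = 354.9 kip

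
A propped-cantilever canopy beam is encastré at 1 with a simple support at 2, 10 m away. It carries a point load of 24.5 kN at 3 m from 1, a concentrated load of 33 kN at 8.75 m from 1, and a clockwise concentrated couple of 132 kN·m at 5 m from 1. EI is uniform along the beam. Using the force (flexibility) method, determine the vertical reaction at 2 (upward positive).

R_2 = 44.67 kN

Remove the prop at 2; the released (primary) structure is a cantilever built in at 1.
Deflection at 2 on the released cantilever, summing each load's contribution:
  point load 24.5 at a = 3: Pa²(3L − a)/(6EI) = 992.2/EI
  point load 33 at a = 8.75: Pa²(3L − a)/(6EI) = 8948/EI
  clockwise couple 132 at a = 5: M₀a(2L − a)/(2EI) = 4950/EI
  δ_0 = 14890/EI
Flexibility coefficient — unit upward force at 2: δ_{22} = L³/(3EI) = 333.3/EI.
Compatibility at 2: δ_0 − R_2·δ_{22} = 0, so R_2 = 14890/333.3 = 44.67 kN.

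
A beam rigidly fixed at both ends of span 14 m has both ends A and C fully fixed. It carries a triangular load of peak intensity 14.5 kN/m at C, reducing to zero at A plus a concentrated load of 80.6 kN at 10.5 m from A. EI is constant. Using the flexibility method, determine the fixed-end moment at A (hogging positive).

Release both end moments; the primary structure is a simply-supported span AC with redundants M_A and M_C.
End rotations of the released simple span under the applied load (×1/EI):
  at A: triangular load, peak 14.5: 7w₀L³/(360EI) = 773.7/EI
  at C: triangular load, peak 14.5: w₀L³/(45EI) = 884.2/EI
  at A: point load 80.6 at a = 10.5: Pab(L + b)/(6LEI) = 617.1/EI
  at C: point load 80.6 at a = 10.5: Pab(L + a)/(6LEI) = 863.9/EI
  θ_A0 = 1391/EI,  θ_C0 = 1748/EI
Flexibility coefficients: a unit moment at one end gives L/(3EI) there and L/(6EI) at the far end, so f₁₁ = f₂₂ = 4.667/EI and f₁₂ = f₂₁ = 2.333/EI.
Compatibility — zero rotation at each built-in end:
  4.667 M_A + 2.333 M_C = 1391
  2.333 M_A + 4.667 M_C = 1748
Solving the pair gives M_A = 147.6 kN·m and M_C = 300.8 kN·m (hogging).

M_A = 147.6 kN·m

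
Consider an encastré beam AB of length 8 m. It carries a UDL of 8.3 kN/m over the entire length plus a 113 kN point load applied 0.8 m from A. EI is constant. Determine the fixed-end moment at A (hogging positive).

M_A = 117.5 kN·m

Take the two fixed-end moments M_A, M_B as redundants; the released structure is the simple span AB.
Simple-span end rotations at A and B under the given loads:
  at A: UDL 8.3: wL³/(24EI) = 177.1/EI
  at B: UDL 8.3: wL³/(24EI) = 177.1/EI
  at A: point load 113 at a = 0.8: Pab(L + b)/(6LEI) = 206.1/EI
  at B: point load 113 at a = 0.8: Pab(L + a)/(6LEI) = 119.3/EI
  θ_A0 = 383.2/EI,  θ_B0 = 296.4/EI
Flexibility coefficients: a unit moment at one end gives L/(3EI) there and L/(6EI) at the far end, so f₁₁ = f₂₂ = 2.667/EI and f₁₂ = f₂₁ = 1.333/EI.
Compatibility — zero rotation at each built-in end:
  2.667 M_A + 1.333 M_B = 383.2
  1.333 M_A + 2.667 M_B = 296.4
Solving the pair gives M_A = 117.5 kN·m and M_B = 52.4 kN·m (hogging).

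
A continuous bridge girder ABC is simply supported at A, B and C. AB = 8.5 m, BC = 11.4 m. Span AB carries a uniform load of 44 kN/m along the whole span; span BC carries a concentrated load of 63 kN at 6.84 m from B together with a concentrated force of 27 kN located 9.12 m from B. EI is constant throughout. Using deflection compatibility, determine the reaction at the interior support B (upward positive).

R_B = 270.1 kN

Release continuity at B by inserting a hinge; the redundant is the internal moment M_B. The primary structure is two simply-supported spans AB and BC.
Discontinuity in slope at B on the released structure — sum the simple-span end rotations:
  span AB: UDL 44: wL³/(24EI) = 1126/EI
  span BC: point load 63 at a = 6.84: Pab(L + b)/(6LEI) = 458.5/EI
  span BC: point load 27 at a = 9.12: Pab(L + b)/(6LEI) = 112.3/EI
  relative rotation θ_0 = (1126 + 570.8)/EI = 1697/EI
A unit hogging moment at B produces rotation L₁/(3EI) + L₂/(3EI) = 6.633/EI.
Compatibility: M_B·(L₁+L₂)/(3EI) = θ_0, giving M_B = 255.8 kN·m (hogging).
Span AB, ΣM about A with M_B applied at B: R_B^{AB}·8.5 = 1590 + 255.8, so R_B^{AB} = 217.1 kN and R_A = 374 − 217.1 = 156.9 kN.
Span BC, ΣM about C: R_B^{BC}·11.4 = 348.8 + 255.8, so R_B^{BC} = 53.04 kN and R_C = 90 − 53.04 = 36.96 kN.
R_B = 217.1 + 53.04 = 270.1 kN.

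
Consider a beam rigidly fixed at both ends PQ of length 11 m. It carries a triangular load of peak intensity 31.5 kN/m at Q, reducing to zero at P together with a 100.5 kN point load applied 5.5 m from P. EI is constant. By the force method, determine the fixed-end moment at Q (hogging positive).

M_Q = 328.8 kN·m

Release both end moments; the primary structure is a simply-supported span PQ with redundants M_P and M_Q.
Simple-span end rotations at P and Q under the given loads:
  at P: triangular load, peak 31.5: 7w₀L³/(360EI) = 815.2/EI
  at Q: triangular load, peak 31.5: w₀L³/(45EI) = 931.7/EI
  at P: point load 100.5 at a = 5.5: Pab(L + b)/(6LEI) = 760/EI
  at Q: point load 100.5 at a = 5.5: Pab(L + a)/(6LEI) = 760/EI
  θ_P0 = 1575/EI,  θ_Q0 = 1692/EI
Flexibility coefficients: a unit moment at one end gives L/(3EI) there and L/(6EI) at the far end, so f₁₁ = f₂₂ = 3.667/EI and f₁₂ = f₂₁ = 1.833/EI.
Compatibility — zero rotation at each built-in end:
  3.667 M_P + 1.833 M_Q = 1575
  1.833 M_P + 3.667 M_Q = 1692
Solving the pair gives M_P = 265.2 kN·m and M_Q = 328.8 kN·m (hogging).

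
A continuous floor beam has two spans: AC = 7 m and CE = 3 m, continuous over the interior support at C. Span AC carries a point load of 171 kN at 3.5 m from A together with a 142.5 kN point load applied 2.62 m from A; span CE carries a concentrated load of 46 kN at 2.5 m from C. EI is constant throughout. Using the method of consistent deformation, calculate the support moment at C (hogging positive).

M_C = 272.8 kN·m

Release continuity at C by inserting a hinge; the redundant is the internal moment M_C. The primary structure is two simply-supported spans AC and CE.
Rotations at C on the released spans (each span's end-slope, ×1/EI):
  span AC: point load 171 at a = 3.5: Pab(L + a)/(6LEI) = 523.7/EI
  span AC: point load 142.5 at a = 2.62: Pab(L + a)/(6LEI) = 374.6/EI
  span CE: point load 46 at a = 2.5: Pab(L + b)/(6LEI) = 11.18/EI
  relative rotation θ_0 = (898.2 + 11.18)/EI = 909.4/EI
A unit hogging moment at C produces rotation L₁/(3EI) + L₂/(3EI) = 3.333/EI.
Compatibility: M_C·(L₁+L₂)/(3EI) = θ_0, giving M_C = 272.8 kN·m (hogging).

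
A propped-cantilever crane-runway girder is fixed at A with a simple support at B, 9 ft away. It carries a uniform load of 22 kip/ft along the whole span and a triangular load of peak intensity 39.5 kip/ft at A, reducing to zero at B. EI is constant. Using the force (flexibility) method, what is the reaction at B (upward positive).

R_B = 109.8 kip

Take the reaction at B as the redundant and release it; the primary structure is a cantilever fixed at A.
Deflection at B on the released cantilever, summing each load's contribution:
  UDL 22: wL⁴/(8EI) = 18043/EI
  triangular load, peak 39.5 at the fixed end: w₀L⁴/(30EI) = 8639/EI
  δ_0 = 26681/EI
Flexibility coefficient — unit upward force at B: δ_{BB} = L³/(3EI) = 243/EI.
Compatibility at B: δ_0 − R_B·δ_{BB} = 0, so R_B = 26681/243 = 109.8 kip.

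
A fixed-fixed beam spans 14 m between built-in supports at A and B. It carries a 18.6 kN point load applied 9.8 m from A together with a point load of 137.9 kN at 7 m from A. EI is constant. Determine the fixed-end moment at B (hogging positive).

M_B = 279.6 kN·m

Take the two fixed-end moments M_A, M_B as redundants; the released structure is the simple span AB.
On the primary (simply-supported) span, the end slopes from the loading are:
  at A: point load 18.6 at a = 9.8: Pab(L + b)/(6LEI) = 165.9/EI
  at B: point load 18.6 at a = 9.8: Pab(L + a)/(6LEI) = 216.9/EI
  at A: point load 137.9 at a = 7: Pab(L + b)/(6LEI) = 1689/EI
  at B: point load 137.9 at a = 7: Pab(L + a)/(6LEI) = 1689/EI
  θ_A0 = 1855/EI,  θ_B0 = 1906/EI
Flexibility coefficients: a unit moment at one end gives L/(3EI) there and L/(6EI) at the far end, so f₁₁ = f₂₂ = 4.667/EI and f₁₂ = f₂₁ = 2.333/EI.
Compatibility — zero rotation at each built-in end:
  4.667 M_A + 2.333 M_B = 1855
  2.333 M_A + 4.667 M_B = 1906
Solving the pair gives M_A = 257.7 kN·m and M_B = 279.6 kN·m (hogging).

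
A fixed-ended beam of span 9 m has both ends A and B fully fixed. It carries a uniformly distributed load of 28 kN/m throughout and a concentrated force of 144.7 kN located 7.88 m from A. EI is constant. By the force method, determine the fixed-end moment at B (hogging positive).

M_B = 313.2 kN·m

Release both end moments; the primary structure is a simply-supported span AB with redundants M_A and M_B.
Simple-span end rotations at A and B under the given loads:
  at A: UDL 28: wL³/(24EI) = 850.5/EI
  at B: UDL 28: wL³/(24EI) = 850.5/EI
  at A: point load 144.7 at a = 7.88: Pab(L + b)/(6LEI) = 239.3/EI
  at B: point load 144.7 at a = 7.88: Pab(L + a)/(6LEI) = 399.2/EI
  θ_A0 = 1090/EI,  θ_B0 = 1250/EI
Flexibility coefficients: a unit moment at one end gives L/(3EI) there and L/(6EI) at the far end, so f₁₁ = f₂₂ = 3/EI and f₁₂ = f₂₁ = 1.5/EI.
Compatibility — zero rotation at each built-in end:
  3 M_A + 1.5 M_B = 1090
  1.5 M_A + 3 M_B = 1250
Solving the pair gives M_A = 206.7 kN·m and M_B = 313.2 kN·m (hogging).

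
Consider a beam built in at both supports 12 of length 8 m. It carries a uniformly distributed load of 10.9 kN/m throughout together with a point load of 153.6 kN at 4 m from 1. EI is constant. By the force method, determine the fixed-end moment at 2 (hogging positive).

M_2 = 211.7 kN·m

Take the two fixed-end moments M_1, M_2 as redundants; the released structure is the simple span 12.
On the primary (simply-supported) span, the end slopes from the loading are:
  at 1: UDL 10.9: wL³/(24EI) = 232.5/EI
  at 2: UDL 10.9: wL³/(24EI) = 232.5/EI
  at 1: point load 153.6 at a = 4: Pab(L + b)/(6LEI) = 614.4/EI
  at 2: point load 153.6 at a = 4: Pab(L + a)/(6LEI) = 614.4/EI
  θ_10 = 846.9/EI,  θ_20 = 846.9/EI
Flexibility coefficients: a unit moment at one end gives L/(3EI) there and L/(6EI) at the far end, so f₁₁ = f₂₂ = 2.667/EI and f₁₂ = f₂₁ = 1.333/EI.
Compatibility — zero rotation at each built-in end:
  2.667 M_1 + 1.333 M_2 = 846.9
  1.333 M_1 + 2.667 M_2 = 846.9
Solving the pair gives M_1 = 211.7 kN·m and M_2 = 211.7 kN·m (hogging).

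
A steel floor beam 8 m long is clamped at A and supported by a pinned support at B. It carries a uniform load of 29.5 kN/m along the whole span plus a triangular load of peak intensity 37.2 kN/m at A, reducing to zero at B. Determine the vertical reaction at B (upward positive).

R_B = 118.3 kN

Choose R_B as the redundant. The primary structure is the cantilever fixed at A.
Free-end deflection of the primary structure under the applied loading (downward +):
  UDL 29.5: wL⁴/(8EI) = 15104/EI
  triangular load, peak 37.2 at the fixed end: w₀L⁴/(30EI) = 5079/EI
  δ_0 = 20183/EI
Flexibility coefficient — unit upward force at B: δ_{BB} = L³/(3EI) = 170.7/EI.
Compatibility at B: δ_0 − R_B·δ_{BB} = 0, so R_B = 20183/170.7 = 118.3 kN.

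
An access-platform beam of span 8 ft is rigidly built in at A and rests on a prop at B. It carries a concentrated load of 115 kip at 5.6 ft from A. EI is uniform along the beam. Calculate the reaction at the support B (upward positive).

R_B = 64.8 kip

Release the roller at B. Primary structure: cantilever fixed at A.
Deflection at B on the released cantilever, summing each load's contribution:
  point load 115 at a = 5.6: Pa²(3L − a)/(6EI) = 11060/EI
Tip deflection under a unit load at B: L³/(3EI) = 170.7/EI.
Compatibility at B: δ_0 − R_B·δ_{BB} = 0, so R_B = 11060/170.7 = 64.8 kip.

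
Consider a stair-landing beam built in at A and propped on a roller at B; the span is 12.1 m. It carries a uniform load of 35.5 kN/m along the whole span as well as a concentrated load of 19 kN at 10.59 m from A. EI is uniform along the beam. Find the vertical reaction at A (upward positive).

Choose R_B as the redundant. The primary structure is the cantilever fixed at A.
Free-end deflection of the primary structure under the applied loading (downward +):
  UDL 35.5: wL⁴/(8EI) = 95122/EI
  point load 19 at a = 10.59: Pa²(3L − a)/(6EI) = 9131/EI
  δ_0 = 104252/EI
Tip deflection under a unit load at B: L³/(3EI) = 590.5/EI.
The prop prevents deflection at B: R_B = δ_0/δ_{BB} = 104252/590.5 = 176.5 kN.
Vertical equilibrium: R_A = ΣP − R_B = 448.6 − 176.5 = 272 kN.

R_A = 272 kN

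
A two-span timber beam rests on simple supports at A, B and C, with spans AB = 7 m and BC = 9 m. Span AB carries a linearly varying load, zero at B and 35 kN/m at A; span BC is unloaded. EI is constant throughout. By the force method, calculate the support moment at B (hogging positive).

M_B = 43.77 kN·m

Release continuity at B by inserting a hinge; the redundant is the internal moment M_B. The primary structure is two simply-supported spans AB and BC.
Discontinuity in slope at B on the released structure — sum the simple-span end rotations:
  span AB: triangular load, peak 35: 7w₀L³/(360EI) = 233.4/EI
  relative rotation θ_0 = (233.4 + 0)/EI = 233.4/EI
A unit hogging moment at B produces rotation L₁/(3EI) + L₂/(3EI) = 5.333/EI.
Compatibility: M_B·(L₁+L₂)/(3EI) = θ_0, giving M_B = 43.77 kN·m (hogging).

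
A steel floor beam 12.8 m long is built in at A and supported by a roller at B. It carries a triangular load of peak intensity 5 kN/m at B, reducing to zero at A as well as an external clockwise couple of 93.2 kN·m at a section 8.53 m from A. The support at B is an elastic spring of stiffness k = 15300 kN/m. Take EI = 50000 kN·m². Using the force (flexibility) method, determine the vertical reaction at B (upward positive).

Take the reaction at B as the redundant and release it; the primary structure is a cantilever fixed at A.
Primary-structure tip deflection at B by superposition:
  triangular load, peak 5 at the free end: 11w₀L⁴/(120EI) = 12303/EI
  clockwise couple 93.2 at a = 8.53: M₀a(2L − a)/(2EI) = 6785/EI
  δ_0 = 19089/EI
Flexibility coefficient — unit upward force at B: δ_{BB} = L³/(3EI) = 699.1/EI.
With EI = 50000 kN·m²: δ_0 = 0.38177 m and δ_{BB} = 0.013981 m/kN.
Compatibility — the spring shortens by R_B/k under the reaction it provides: δ_0 − R_B·δ_{BB} = R_B/k. With 1/k = 0.000065 m/kN, R_B = δ_0 / (δ_{BB} + 1/k) = 0.38177 / (0.013981 + 0.000065) = 27.18 kN.

R_B = 27.18 kN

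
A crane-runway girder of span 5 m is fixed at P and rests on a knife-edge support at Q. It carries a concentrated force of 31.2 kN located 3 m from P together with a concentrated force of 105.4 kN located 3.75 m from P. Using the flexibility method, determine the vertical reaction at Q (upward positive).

R_Q = 80.18 kN

Choose R_Q as the redundant. The primary structure is the cantilever fixed at P.
Primary-structure tip deflection at Q by superposition:
  point load 31.2 at a = 3: Pa²(3L − a)/(6EI) = 561.6/EI
  point load 105.4 at a = 3.75: Pa²(3L − a)/(6EI) = 2779/EI
  δ_0 = 3341/EI
Tip deflection under a unit load at Q: L³/(3EI) = 41.67/EI.
The prop prevents deflection at Q: R_Q = δ_0/δ_{QQ} = 3341/41.67 = 80.18 kN.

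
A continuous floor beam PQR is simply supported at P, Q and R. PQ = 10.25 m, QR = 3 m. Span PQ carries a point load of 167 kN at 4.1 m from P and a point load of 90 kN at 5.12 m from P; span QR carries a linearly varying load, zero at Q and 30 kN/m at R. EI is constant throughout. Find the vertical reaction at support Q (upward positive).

R_Q = 281.8 kN

Take M_Q as the redundant. Released structure: two simple spans PQ and QR with a hinge at Q.
Discontinuity in slope at Q on the released structure — sum the simple-span end rotations:
  span PQ: point load 167 at a = 4.1: Pab(L + a)/(6LEI) = 982.5/EI
  span PQ: point load 90 at a = 5.12: Pab(L + a)/(6LEI) = 590.8/EI
  span QR: triangular load, peak 30: 7w₀L³/(360EI) = 15.75/EI
  relative rotation θ_0 = (1573 + 15.75)/EI = 1589/EI
A unit hogging moment at Q produces rotation L₁/(3EI) + L₂/(3EI) = 4.417/EI.
Compatibility: M_Q·(L₁+L₂)/(3EI) = θ_0, giving M_Q = 359.8 kN·m (hogging).
Span PQ, ΣM about P with M_Q applied at Q: R_Q^{PQ}·10.25 = 1146 + 359.8, so R_Q^{PQ} = 146.9 kN and R_P = 257 − 146.9 = 110.1 kN.
Span QR, ΣM about R: R_Q^{QR}·3 = 45 + 359.8, so R_Q^{QR} = 134.9 kN and R_R = 45 − 134.9 = -89.93 kN.
R_Q = 146.9 + 134.9 = 281.8 kN.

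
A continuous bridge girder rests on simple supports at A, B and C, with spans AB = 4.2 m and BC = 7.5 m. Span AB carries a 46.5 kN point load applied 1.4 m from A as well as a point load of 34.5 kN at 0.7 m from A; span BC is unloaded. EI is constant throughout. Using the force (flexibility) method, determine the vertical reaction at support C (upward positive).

Take M_B as the redundant. Released structure: two simple spans AB and BC with a hinge at B.
Rotations at B on the released spans (each span's end-slope, ×1/EI):
  span AB: point load 46.5 at a = 1.4: Pab(L + a)/(6LEI) = 40.51/EI
  span AB: point load 34.5 at a = 0.7: Pab(L + a)/(6LEI) = 16.44/EI
  relative rotation θ_0 = (56.94 + 0)/EI = 56.94/EI
A unit hogging moment at B produces rotation L₁/(3EI) + L₂/(3EI) = 3.9/EI.
Compatibility: M_B·(L₁+L₂)/(3EI) = θ_0, giving M_B = 14.6 kN·m (hogging).
Span BC, ΣM about C: R_B^{BC}·7.5 = 0 + 14.6, so R_B^{BC} = 1.947 kN and R_C = 0 − 1.947 = -1.947 kN.

R_C = -1.947 kN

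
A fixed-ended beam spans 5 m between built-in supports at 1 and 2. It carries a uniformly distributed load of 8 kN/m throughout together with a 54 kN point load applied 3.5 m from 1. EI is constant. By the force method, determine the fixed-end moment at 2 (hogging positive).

M_2 = 56.36 kN·m

Take the two fixed-end moments M_1, M_2 as redundants; the released structure is the simple span 12.
Simple-span end rotations at 1 and 2 under the given loads:
  at 1: UDL 8: wL³/(24EI) = 41.67/EI
  at 2: UDL 8: wL³/(24EI) = 41.67/EI
  at 1: point load 54 at a = 3.5: Pab(L + b)/(6LEI) = 61.42/EI
  at 2: point load 54 at a = 3.5: Pab(L + a)/(6LEI) = 80.33/EI
  θ_10 = 103.1/EI,  θ_20 = 122/EI
Flexibility coefficients: a unit moment at one end gives L/(3EI) there and L/(6EI) at the far end, so f₁₁ = f₂₂ = 1.667/EI and f₁₂ = f₂₁ = 0.8333/EI.
Compatibility — zero rotation at each built-in end:
  1.667 M_1 + 0.8333 M_2 = 103.1
  0.8333 M_1 + 1.667 M_2 = 122
Solving the pair gives M_1 = 33.68 kN·m and M_2 = 56.36 kN·m (hogging).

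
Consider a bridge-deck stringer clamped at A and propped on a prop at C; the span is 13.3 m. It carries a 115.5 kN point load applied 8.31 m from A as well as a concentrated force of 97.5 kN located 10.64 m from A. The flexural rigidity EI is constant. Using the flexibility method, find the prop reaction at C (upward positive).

R_C = 122.2 kN

Choose R_C as the redundant. The primary structure is the cantilever fixed at A.
Free-end deflection of the primary structure under the applied loading (downward +):
  point load 115.5 at a = 8.31: Pa²(3L − a)/(6EI) = 41994/EI
  point load 97.5 at a = 10.64: Pa²(3L − a)/(6EI) = 53828/EI
  δ_0 = 95822/EI
Tip deflection under a unit load at C: L³/(3EI) = 784.2/EI.
The prop prevents deflection at C: R_C = δ_0/δ_{CC} = 95822/784.2 = 122.2 kN.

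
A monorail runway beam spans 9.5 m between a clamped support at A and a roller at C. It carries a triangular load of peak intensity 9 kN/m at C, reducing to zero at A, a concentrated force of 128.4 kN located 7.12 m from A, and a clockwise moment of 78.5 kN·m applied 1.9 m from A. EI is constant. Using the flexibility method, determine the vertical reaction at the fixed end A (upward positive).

R_A = 62.02 kN

Release the roller at C. Primary structure: cantilever fixed at A.
Deflection at C on the released cantilever, summing each load's contribution:
  triangular load, peak 9 at the free end: 11w₀L⁴/(120EI) = 6720/EI
  point load 128.4 at a = 7.12: Pa²(3L − a)/(6EI) = 23194/EI
  clockwise couple 78.5 at a = 1.9: M₀a(2L − a)/(2EI) = 1275/EI
  δ_0 = 31189/EI
Flexibility coefficient — unit upward force at C: δ_{CC} = L³/(3EI) = 285.8/EI.
Compatibility at C: δ_0 − R_C·δ_{CC} = 0, so R_C = 31189/285.8 = 109.1 kN.
Vertical equilibrium: R_A = ΣP − R_C = 171.2 − 109.1 = 62.02 kN.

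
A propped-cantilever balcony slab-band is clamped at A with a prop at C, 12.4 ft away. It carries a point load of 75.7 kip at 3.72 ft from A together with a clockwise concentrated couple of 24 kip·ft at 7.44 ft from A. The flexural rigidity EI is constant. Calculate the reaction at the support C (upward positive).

Take the reaction at C as the redundant and release it; the primary structure is a cantilever fixed at A.
Downward deflection at the released point C due to the loads:
  point load 75.7 at a = 3.72: Pa²(3L − a)/(6EI) = 5845/EI
  clockwise couple 24 at a = 7.44: M₀a(2L − a)/(2EI) = 1550/EI
  δ_0 = 7395/EI
Tip deflection under a unit load at C: L³/(3EI) = 635.5/EI.
Compatibility at C: δ_0 − R_C·δ_{CC} = 0, so R_C = 7395/635.5 = 11.64 kip.

R_C = 11.64 kip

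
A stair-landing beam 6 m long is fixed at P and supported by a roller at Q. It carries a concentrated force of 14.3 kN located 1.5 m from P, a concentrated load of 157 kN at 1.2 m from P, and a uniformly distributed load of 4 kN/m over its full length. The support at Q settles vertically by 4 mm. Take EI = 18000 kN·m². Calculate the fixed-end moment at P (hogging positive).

Choose R_Q as the redundant. The primary structure is the cantilever fixed at P.
Downward deflection at the released point Q due to the loads:
  point load 14.3 at a = 1.5: Pa²(3L − a)/(6EI) = 88.48/EI
  point load 157 at a = 1.2: Pa²(3L − a)/(6EI) = 633/EI
  UDL 4: wL⁴/(8EI) = 648/EI
  δ_0 = 1370/EI
Flexibility coefficient — unit upward force at Q: δ_{QQ} = L³/(3EI) = 72/EI.
With EI = 18000 kN·m²: δ_0 = 0.076084 m and δ_{QQ} = 0.004 m/kN.
Compatibility — the beam at Q must follow the support down by 0.004 m: δ_0 − R_Q·δ_{QQ} = 0.004, so R_Q = (0.076084 − 0.004)/0.004 = 18.02 kN.
Moment equilibrium about P: M_P = Σ(load moments about P) − R_Q·L = 281.9 − 18.02×6 = 173.7 kN·m.

M_P = 173.7 kN·m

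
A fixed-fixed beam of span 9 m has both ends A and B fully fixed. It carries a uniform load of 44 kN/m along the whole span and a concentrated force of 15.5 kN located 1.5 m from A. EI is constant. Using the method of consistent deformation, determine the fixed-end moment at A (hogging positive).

M_A = 313.1 kN·m

Take the two fixed-end moments M_A, M_B as redundants; the released structure is the simple span AB.
Simple-span end rotations at A and B under the given loads:
  at A: UDL 44: wL³/(24EI) = 1336/EI
  at B: UDL 44: wL³/(24EI) = 1336/EI
  at A: point load 15.5 at a = 1.5: Pab(L + b)/(6LEI) = 53.28/EI
  at B: point load 15.5 at a = 1.5: Pab(L + a)/(6LEI) = 33.91/EI
  θ_A0 = 1390/EI,  θ_B0 = 1370/EI
Flexibility coefficients: a unit moment at one end gives L/(3EI) there and L/(6EI) at the far end, so f₁₁ = f₂₂ = 3/EI and f₁₂ = f₂₁ = 1.5/EI.
Compatibility — zero rotation at each built-in end:
  3 M_A + 1.5 M_B = 1390
  1.5 M_A + 3 M_B = 1370
Solving the pair gives M_A = 313.1 kN·m and M_B = 300.2 kN·m (hogging).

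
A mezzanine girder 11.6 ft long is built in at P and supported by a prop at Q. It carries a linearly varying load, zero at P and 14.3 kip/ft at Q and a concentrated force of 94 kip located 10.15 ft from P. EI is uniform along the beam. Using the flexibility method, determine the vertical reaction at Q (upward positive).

R_Q = 122.1 kip

Take the reaction at Q as the redundant and release it; the primary structure is a cantilever fixed at P.
Free-end deflection of the primary structure under the applied loading (downward +):
  triangular load, peak 14.3 at the free end: 11w₀L⁴/(120EI) = 23734/EI
  point load 94 at a = 10.15: Pa²(3L − a)/(6EI) = 39786/EI
  δ_0 = 63520/EI
Flexibility coefficient — unit upward force at Q: δ_{QQ} = L³/(3EI) = 520.3/EI.
Compatibility at Q: δ_0 − R_Q·δ_{QQ} = 0, so R_Q = 63520/520.3 = 122.1 kip.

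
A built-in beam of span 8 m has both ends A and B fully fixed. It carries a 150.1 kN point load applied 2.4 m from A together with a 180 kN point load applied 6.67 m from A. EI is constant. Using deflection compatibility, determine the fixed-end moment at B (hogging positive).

M_B = 242.1 kN·m

Take the two fixed-end moments M_A, M_B as redundants; the released structure is the simple span AB.
On the primary (simply-supported) span, the end slopes from the loading are:
  at A: point load 150.1 at a = 2.4: Pab(L + b)/(6LEI) = 571.6/EI
  at B: point load 150.1 at a = 2.4: Pab(L + a)/(6LEI) = 437.1/EI
  at A: point load 180 at a = 6.67: Pab(L + b)/(6LEI) = 310.4/EI
  at B: point load 180 at a = 6.67: Pab(L + a)/(6LEI) = 488/EI
  θ_A0 = 882/EI,  θ_B0 = 925.1/EI
Flexibility coefficients: a unit moment at one end gives L/(3EI) there and L/(6EI) at the far end, so f₁₁ = f₂₂ = 2.667/EI and f₁₂ = f₂₁ = 1.333/EI.
Compatibility — zero rotation at each built-in end:
  2.667 M_A + 1.333 M_B = 882
  1.333 M_A + 2.667 M_B = 925.1
Solving the pair gives M_A = 209.7 kN·m and M_B = 242.1 kN·m (hogging).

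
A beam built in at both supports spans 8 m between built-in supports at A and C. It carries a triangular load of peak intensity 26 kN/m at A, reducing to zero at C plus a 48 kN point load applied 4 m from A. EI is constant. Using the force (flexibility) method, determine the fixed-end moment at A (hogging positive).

Take the two fixed-end moments M_A, M_C as redundants; the released structure is the simple span AC.
End rotations of the released simple span under the applied load (×1/EI):
  at A: triangular load, peak 26: w₀L³/(45EI) = 295.8/EI
  at C: triangular load, peak 26: 7w₀L³/(360EI) = 258.8/EI
  at A: point load 48 at a = 4: Pab(L + b)/(6LEI) = 192/EI
  at C: point load 48 at a = 4: Pab(L + a)/(6LEI) = 192/EI
  θ_A0 = 487.8/EI,  θ_C0 = 450.8/EI
Flexibility coefficients: a unit moment at one end gives L/(3EI) there and L/(6EI) at the far end, so f₁₁ = f₂₂ = 2.667/EI and f₁₂ = f₂₁ = 1.333/EI.
Compatibility — zero rotation at each built-in end:
  2.667 M_A + 1.333 M_C = 487.8
  1.333 M_A + 2.667 M_C = 450.8
Solving the pair gives M_A = 131.2 kN·m and M_C = 103.5 kN·m (hogging).

M_A = 131.2 kN·m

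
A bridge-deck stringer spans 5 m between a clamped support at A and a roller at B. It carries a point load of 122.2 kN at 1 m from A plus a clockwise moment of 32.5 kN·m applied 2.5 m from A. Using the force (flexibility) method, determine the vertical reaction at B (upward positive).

R_B = 14.16 kN

Choose R_B as the redundant. The primary structure is the cantilever fixed at A.
Deflection at B on the released cantilever, summing each load's contribution:
  point load 122.2 at a = 1: Pa²(3L − a)/(6EI) = 285.1/EI
  clockwise couple 32.5 at a = 2.5: M₀a(2L − a)/(2EI) = 304.7/EI
  δ_0 = 589.8/EI
Flexibility coefficient — unit upward force at B: δ_{BB} = L³/(3EI) = 41.67/EI.
Compatibility at B: δ_0 − R_B·δ_{BB} = 0, so R_B = 589.8/41.67 = 14.16 kN.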